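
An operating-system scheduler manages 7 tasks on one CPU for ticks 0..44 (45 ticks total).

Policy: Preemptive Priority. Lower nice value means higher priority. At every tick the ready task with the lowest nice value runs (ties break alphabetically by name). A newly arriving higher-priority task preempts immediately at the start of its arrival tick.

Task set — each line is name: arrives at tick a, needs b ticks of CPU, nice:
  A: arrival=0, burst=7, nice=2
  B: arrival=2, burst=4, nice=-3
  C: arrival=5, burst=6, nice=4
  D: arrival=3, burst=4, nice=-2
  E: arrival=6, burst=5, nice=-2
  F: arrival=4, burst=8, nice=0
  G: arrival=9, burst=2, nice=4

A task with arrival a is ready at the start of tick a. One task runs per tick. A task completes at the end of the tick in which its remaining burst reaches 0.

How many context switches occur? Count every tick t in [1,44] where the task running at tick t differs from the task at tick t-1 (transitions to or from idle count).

t=0: ready={A} → run A
t=1: ready={A} → run A
t=2: ready={A,B} → run B
t=3: ready={A,B,D} → run B
t=4: ready={A,B,D,F} → run B
t=5: ready={A,B,C,D,F} → run B
t=6: ready={A,C,D,E,F} → run D
t=7: ready={A,C,D,E,F} → run D
t=8: ready={A,C,D,E,F} → run D
t=9: ready={A,C,D,E,F,G} → run D
t=10: ready={A,C,E,F,G} → run E
t=11: ready={A,C,E,F,G} → run E
t=12: ready={A,C,E,F,G} → run E
t=13: ready={A,C,E,F,G} → run E
t=14: ready={A,C,E,F,G} → run E
t=15: ready={A,C,F,G} → run F
t=16: ready={A,C,F,G} → run F
t=17: ready={A,C,F,G} → run F
t=18: ready={A,C,F,G} → run F
t=19: ready={A,C,F,G} → run F
t=20: ready={A,C,F,G} → run F
t=21: ready={A,C,F,G} → run F
t=22: ready={A,C,F,G} → run F
t=23: ready={A,C,G} → run A
t=24: ready={A,C,G} → run A
t=25: ready={A,C,G} → run A
t=26: ready={A,C,G} → run A
t=27: ready={A,C,G} → run A
t=28: ready={C,G} → run C
t=29: ready={C,G} → run C
t=30: ready={C,G} → run C
t=31: ready={C,G} → run C
t=32: ready={C,G} → run C
t=33: ready={C,G} → run C
t=34: ready={G} → run G
t=35: ready={G} → run G
t=36: (idle)
t=37: (idle)
t=38: (idle)
t=39: (idle)
t=40: (idle)
t=41: (idle)
t=42: (idle)
t=43: (idle)
t=44: (idle)

context switches = 8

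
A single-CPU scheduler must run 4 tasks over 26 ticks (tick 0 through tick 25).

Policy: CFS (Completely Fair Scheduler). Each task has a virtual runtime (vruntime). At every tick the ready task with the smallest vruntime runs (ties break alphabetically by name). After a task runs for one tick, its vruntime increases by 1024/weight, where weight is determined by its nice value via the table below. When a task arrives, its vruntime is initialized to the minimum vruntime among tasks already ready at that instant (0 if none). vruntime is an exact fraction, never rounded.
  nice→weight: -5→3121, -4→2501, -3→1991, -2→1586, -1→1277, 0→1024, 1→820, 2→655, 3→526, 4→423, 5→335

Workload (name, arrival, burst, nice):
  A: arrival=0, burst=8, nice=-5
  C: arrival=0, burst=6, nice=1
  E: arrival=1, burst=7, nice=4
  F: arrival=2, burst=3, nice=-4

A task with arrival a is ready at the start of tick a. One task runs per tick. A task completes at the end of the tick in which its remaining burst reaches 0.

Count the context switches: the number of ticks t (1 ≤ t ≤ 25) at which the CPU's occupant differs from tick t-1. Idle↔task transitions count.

context switches = 16

t=0: vr[A=0 C=0] → run A
t=1: vr[A=1024/3121 C=0 E=0] → run C
t=2: vr[A=1024/3121 C=256/205 E=0 F=0] → run E
t=3: vr[A=1024/3121 C=256/205 E=1024/423 F=0] → run F
t=4: vr[A=1024/3121 C=256/205 E=1024/423 F=1024/2501] → run A
t=5: vr[A=2048/3121 C=256/205 E=1024/423 F=1024/2501] → run F
t=6: vr[A=2048/3121 C=256/205 E=1024/423 F=2048/2501] → run A
t=7: vr[A=3072/3121 C=256/205 E=1024/423 F=2048/2501] → run F
t=8: vr[A=3072/3121 C=256/205 E=1024/423] → run A
t=9: vr[A=4096/3121 C=256/205 E=1024/423] → run C
t=10: vr[A=4096/3121 C=512/205 E=1024/423] → run A
t=11: vr[A=5120/3121 C=512/205 E=1024/423] → run A
t=12: vr[A=6144/3121 C=512/205 E=1024/423] → run A
t=13: vr[A=7168/3121 C=512/205 E=1024/423] → run A
t=14: vr[C=512/205 E=1024/423] → run E
t=15: vr[C=512/205 E=2048/423] → run C
t=16: vr[C=768/205 E=2048/423] → run C
t=17: vr[C=1024/205 E=2048/423] → run E
t=18: vr[C=1024/205 E=1024/141] → run C
t=19: vr[C=256/41 E=1024/141] → run C
t=20: vr[E=1024/141] → run E
t=21: vr[E=4096/423] → run E
t=22: vr[E=5120/423] → run E
t=23: vr[E=2048/141] → run E
t=24: (idle)
t=25: (idle)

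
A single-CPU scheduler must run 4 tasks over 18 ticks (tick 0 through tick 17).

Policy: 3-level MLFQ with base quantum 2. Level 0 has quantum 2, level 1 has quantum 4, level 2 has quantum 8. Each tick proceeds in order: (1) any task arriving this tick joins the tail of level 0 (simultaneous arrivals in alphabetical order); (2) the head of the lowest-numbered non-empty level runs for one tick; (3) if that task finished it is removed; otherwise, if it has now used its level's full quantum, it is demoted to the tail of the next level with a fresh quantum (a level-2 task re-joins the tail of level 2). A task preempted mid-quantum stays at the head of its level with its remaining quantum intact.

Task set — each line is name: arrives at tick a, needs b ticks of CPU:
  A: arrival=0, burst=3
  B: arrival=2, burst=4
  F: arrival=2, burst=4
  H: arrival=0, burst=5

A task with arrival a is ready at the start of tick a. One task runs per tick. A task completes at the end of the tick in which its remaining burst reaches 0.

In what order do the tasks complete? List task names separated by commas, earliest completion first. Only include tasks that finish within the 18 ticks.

t=0: L0/L1/L2 = AH/-/- → run A
t=1: L0/L1/L2 = AH/-/- → run A
t=2: L0/L1/L2 = HBF/A/- → run H
t=3: L0/L1/L2 = HBF/A/- → run H
t=4: L0/L1/L2 = BF/AH/- → run B
t=5: L0/L1/L2 = BF/AH/- → run B
t=6: L0/L1/L2 = F/AHB/- → run F
t=7: L0/L1/L2 = F/AHB/- → run F
t=8: L0/L1/L2 = -/AHBF/- → run A
t=9: L0/L1/L2 = -/HBF/- → run H
t=10: L0/L1/L2 = -/HBF/- → run H
t=11: L0/L1/L2 = -/HBF/- → run H
t=12: L0/L1/L2 = -/BF/- → run B
t=13: L0/L1/L2 = -/BF/- → run B
t=14: L0/L1/L2 = -/F/- → run F
t=15: L0/L1/L2 = -/F/- → run F
t=16: (idle)
t=17: (idle)

completion order = A, H, B, F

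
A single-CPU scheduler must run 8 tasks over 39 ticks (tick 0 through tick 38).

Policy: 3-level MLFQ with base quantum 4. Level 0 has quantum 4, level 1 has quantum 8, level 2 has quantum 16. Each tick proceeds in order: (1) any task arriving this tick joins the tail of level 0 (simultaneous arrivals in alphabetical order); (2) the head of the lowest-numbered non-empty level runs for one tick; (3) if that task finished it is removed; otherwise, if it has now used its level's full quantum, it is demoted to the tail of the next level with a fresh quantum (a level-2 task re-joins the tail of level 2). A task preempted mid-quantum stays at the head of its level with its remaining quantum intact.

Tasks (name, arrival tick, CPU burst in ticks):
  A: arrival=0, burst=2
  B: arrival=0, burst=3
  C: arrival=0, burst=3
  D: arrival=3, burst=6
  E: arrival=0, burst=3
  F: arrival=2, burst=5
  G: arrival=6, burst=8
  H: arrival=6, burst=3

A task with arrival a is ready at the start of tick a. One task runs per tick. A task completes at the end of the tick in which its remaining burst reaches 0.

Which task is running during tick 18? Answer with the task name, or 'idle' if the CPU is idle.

t=0: L0/L1/L2 = ABCE/-/- → run A
t=1: L0/L1/L2 = ABCE/-/- → run A
t=2: L0/L1/L2 = BCEF/-/- → run B
t=3: L0/L1/L2 = BCEFD/-/- → run B
t=4: L0/L1/L2 = BCEFD/-/- → run B
t=5: L0/L1/L2 = CEFD/-/- → run C
t=6: L0/L1/L2 = CEFDGH/-/- → run C
t=7: L0/L1/L2 = CEFDGH/-/- → run C
t=8: L0/L1/L2 = EFDGH/-/- → run E
t=9: L0/L1/L2 = EFDGH/-/- → run E
t=10: L0/L1/L2 = EFDGH/-/- → run E
t=11: L0/L1/L2 = FDGH/-/- → run F
t=12: L0/L1/L2 = FDGH/-/- → run F
t=13: L0/L1/L2 = FDGH/-/- → run F
t=14: L0/L1/L2 = FDGH/-/- → run F
t=15: L0/L1/L2 = DGH/F/- → run D
t=16: L0/L1/L2 = DGH/F/- → run D
t=17: L0/L1/L2 = DGH/F/- → run D
t=18: L0/L1/L2 = DGH/F/- → run D
t=19: L0/L1/L2 = GH/FD/- → run G
t=20: L0/L1/L2 = GH/FD/- → run G
t=21: L0/L1/L2 = GH/FD/- → run G
t=22: L0/L1/L2 = GH/FD/- → run G
t=23: L0/L1/L2 = H/FDG/- → run H
t=24: L0/L1/L2 = H/FDG/- → run H
t=25: L0/L1/L2 = H/FDG/- → run H
t=26: L0/L1/L2 = -/FDG/- → run F
t=27: L0/L1/L2 = -/DG/- → run D
t=28: L0/L1/L2 = -/DG/- → run D
t=29: L0/L1/L2 = -/G/- → run G
t=30: L0/L1/L2 = -/G/- → run G
t=31: L0/L1/L2 = -/G/- → run G
t=32: L0/L1/L2 = -/G/- → run G
t=33: (idle)
t=34: (idle)
t=35: (idle)
t=36: (idle)
t=37: (idle)
t=38: (idle)

running at tick 18 = D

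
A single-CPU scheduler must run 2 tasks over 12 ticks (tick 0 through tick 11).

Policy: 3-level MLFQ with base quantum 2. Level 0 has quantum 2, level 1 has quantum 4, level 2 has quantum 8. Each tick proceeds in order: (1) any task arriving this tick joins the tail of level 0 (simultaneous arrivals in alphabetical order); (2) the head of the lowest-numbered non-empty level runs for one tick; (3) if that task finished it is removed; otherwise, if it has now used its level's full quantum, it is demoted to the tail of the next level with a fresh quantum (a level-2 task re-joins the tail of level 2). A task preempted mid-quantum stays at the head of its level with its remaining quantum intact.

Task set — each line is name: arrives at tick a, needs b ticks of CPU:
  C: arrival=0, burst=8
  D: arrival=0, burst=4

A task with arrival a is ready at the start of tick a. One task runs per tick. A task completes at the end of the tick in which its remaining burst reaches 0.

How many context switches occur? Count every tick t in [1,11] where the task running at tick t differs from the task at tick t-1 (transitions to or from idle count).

t=0: L0/L1/L2 = CD/-/- → run C
t=1: L0/L1/L2 = CD/-/- → run C
t=2: L0/L1/L2 = D/C/- → run D
t=3: L0/L1/L2 = D/C/- → run D
t=4: L0/L1/L2 = -/CD/- → run C
t=5: L0/L1/L2 = -/CD/- → run C
t=6: L0/L1/L2 = -/CD/- → run C
t=7: L0/L1/L2 = -/CD/- → run C
t=8: L0/L1/L2 = -/D/C → run D
t=9: L0/L1/L2 = -/D/C → run D
t=10: L0/L1/L2 = -/-/C → run C
t=11: L0/L1/L2 = -/-/C → run C

context switches = 4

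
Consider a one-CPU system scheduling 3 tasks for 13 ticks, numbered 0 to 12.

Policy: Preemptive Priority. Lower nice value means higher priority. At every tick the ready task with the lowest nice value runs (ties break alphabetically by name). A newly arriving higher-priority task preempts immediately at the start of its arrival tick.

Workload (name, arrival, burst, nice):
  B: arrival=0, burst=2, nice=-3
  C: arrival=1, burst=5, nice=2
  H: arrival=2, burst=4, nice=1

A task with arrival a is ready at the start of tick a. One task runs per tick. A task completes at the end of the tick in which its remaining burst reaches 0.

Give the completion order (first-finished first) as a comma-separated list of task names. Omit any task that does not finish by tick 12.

t=0: ready={B} → run B
t=1: ready={B,C} → run B
t=2: ready={C,H} → run H
t=3: ready={C,H} → run H
t=4: ready={C,H} → run H
t=5: ready={C,H} → run H
t=6: ready={C} → run C
t=7: ready={C} → run C
t=8: ready={C} → run C
t=9: ready={C} → run C
t=10: ready={C} → run C
t=11: (idle)
t=12: (idle)

completion order = B, H, C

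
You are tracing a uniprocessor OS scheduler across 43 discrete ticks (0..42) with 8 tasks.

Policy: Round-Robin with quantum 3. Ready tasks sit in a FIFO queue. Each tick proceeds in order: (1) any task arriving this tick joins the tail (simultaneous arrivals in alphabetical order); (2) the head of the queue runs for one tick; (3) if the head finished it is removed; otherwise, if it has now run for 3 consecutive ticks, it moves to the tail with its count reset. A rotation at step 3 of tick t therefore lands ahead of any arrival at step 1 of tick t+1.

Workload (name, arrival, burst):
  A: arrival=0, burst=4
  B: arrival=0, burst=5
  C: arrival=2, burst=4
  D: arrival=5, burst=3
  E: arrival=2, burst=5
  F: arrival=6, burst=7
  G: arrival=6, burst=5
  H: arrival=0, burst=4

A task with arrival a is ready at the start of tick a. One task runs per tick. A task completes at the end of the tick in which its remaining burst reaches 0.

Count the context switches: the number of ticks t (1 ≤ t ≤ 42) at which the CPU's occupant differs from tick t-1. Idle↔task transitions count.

t=0: queue=[A,B,H] q_used=0 → run A
t=1: queue=[A,B,H] q_used=1 → run A
t=2: queue=[A,B,H,C,E] q_used=2 → run A
t=3: queue=[B,H,C,E,A] q_used=0 → run B
t=4: queue=[B,H,C,E,A] q_used=1 → run B
t=5: queue=[B,H,C,E,A,D] q_used=2 → run B
t=6: queue=[H,C,E,A,D,B,F,G] q_used=0 → run H
t=7: queue=[H,C,E,A,D,B,F,G] q_used=1 → run H
t=8: queue=[H,C,E,A,D,B,F,G] q_used=2 → run H
t=9: queue=[C,E,A,D,B,F,G,H] q_used=0 → run C
t=10: queue=[C,E,A,D,B,F,G,H] q_used=1 → run C
t=11: queue=[C,E,A,D,B,F,G,H] q_used=2 → run C
t=12: queue=[E,A,D,B,F,G,H,C] q_used=0 → run E
t=13: queue=[E,A,D,B,F,G,H,C] q_used=1 → run E
t=14: queue=[E,A,D,B,F,G,H,C] q_used=2 → run E
t=15: queue=[A,D,B,F,G,H,C,E] q_used=0 → run A
t=16: queue=[D,B,F,G,H,C,E] q_used=0 → run D
t=17: queue=[D,B,F,G,H,C,E] q_used=1 → run D
t=18: queue=[D,B,F,G,H,C,E] q_used=2 → run D
t=19: queue=[B,F,G,H,C,E] q_used=0 → run B
t=20: queue=[B,F,G,H,C,E] q_used=1 → run B
t=21: queue=[F,G,H,C,E] q_used=0 → run F
t=22: queue=[F,G,H,C,E] q_used=1 → run F
t=23: queue=[F,G,H,C,E] q_used=2 → run F
t=24: queue=[G,H,C,E,F] q_used=0 → run G
t=25: queue=[G,H,C,E,F] q_used=1 → run G
t=26: queue=[G,H,C,E,F] q_used=2 → run G
t=27: queue=[H,C,E,F,G] q_used=0 → run H
t=28: queue=[C,E,F,G] q_used=0 → run C
t=29: queue=[E,F,G] q_used=0 → run E
t=30: queue=[E,F,G] q_used=1 → run E
t=31: queue=[F,G] q_used=0 → run F
t=32: queue=[F,G] q_used=1 → run F
t=33: queue=[F,G] q_used=2 → run F
t=34: queue=[G,F] q_used=0 → run G
t=35: queue=[G,F] q_used=1 → run G
t=36: queue=[F] q_used=0 → run F
t=37: (idle)
t=38: (idle)
t=39: (idle)
t=40: (idle)
t=41: (idle)
t=42: (idle)

context switches = 16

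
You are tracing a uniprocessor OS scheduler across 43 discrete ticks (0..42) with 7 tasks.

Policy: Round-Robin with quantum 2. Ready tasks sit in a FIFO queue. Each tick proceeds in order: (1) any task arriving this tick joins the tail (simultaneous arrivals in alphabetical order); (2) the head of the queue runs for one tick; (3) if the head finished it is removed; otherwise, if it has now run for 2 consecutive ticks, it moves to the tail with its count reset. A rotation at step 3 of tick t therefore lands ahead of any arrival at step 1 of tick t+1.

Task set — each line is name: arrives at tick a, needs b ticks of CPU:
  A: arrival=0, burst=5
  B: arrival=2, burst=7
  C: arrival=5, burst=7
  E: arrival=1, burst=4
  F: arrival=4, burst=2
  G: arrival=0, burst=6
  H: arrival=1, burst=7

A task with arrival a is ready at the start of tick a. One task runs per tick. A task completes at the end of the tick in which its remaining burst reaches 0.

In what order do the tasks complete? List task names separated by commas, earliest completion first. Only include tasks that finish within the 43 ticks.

completion order = F, E, A, G, H, B, C

t=0: queue=[A,G] q_used=0 → run A
t=1: queue=[A,G,E,H] q_used=1 → run A
t=2: queue=[G,E,H,A,B] q_used=0 → run G
t=3: queue=[G,E,H,A,B] q_used=1 → run G
t=4: queue=[E,H,A,B,G,F] q_used=0 → run E
t=5: queue=[E,H,A,B,G,F,C] q_used=1 → run E
t=6: queue=[H,A,B,G,F,C,E] q_used=0 → run H
t=7: queue=[H,A,B,G,F,C,E] q_used=1 → run H
t=8: queue=[A,B,G,F,C,E,H] q_used=0 → run A
t=9: queue=[A,B,G,F,C,E,H] q_used=1 → run A
t=10: queue=[B,G,F,C,E,H,A] q_used=0 → run B
t=11: queue=[B,G,F,C,E,H,A] q_used=1 → run B
t=12: queue=[G,F,C,E,H,A,B] q_used=0 → run G
t=13: queue=[G,F,C,E,H,A,B] q_used=1 → run G
t=14: queue=[F,C,E,H,A,B,G] q_used=0 → run F
t=15: queue=[F,C,E,H,A,B,G] q_used=1 → run F
t=16: queue=[C,E,H,A,B,G] q_used=0 → run C
t=17: queue=[C,E,H,A,B,G] q_used=1 → run C
t=18: queue=[E,H,A,B,G,C] q_used=0 → run E
t=19: queue=[E,H,A,B,G,C] q_used=1 → run E
t=20: queue=[H,A,B,G,C] q_used=0 → run H
t=21: queue=[H,A,B,G,C] q_used=1 → run H
t=22: queue=[A,B,G,C,H] q_used=0 → run A
t=23: queue=[B,G,C,H] q_used=0 → run B
t=24: queue=[B,G,C,H] q_used=1 → run B
t=25: queue=[G,C,H,B] q_used=0 → run G
t=26: queue=[G,C,H,B] q_used=1 → run G
t=27: queue=[C,H,B] q_used=0 → run C
t=28: queue=[C,H,B] q_used=1 → run C
t=29: queue=[H,B,C] q_used=0 → run H
t=30: queue=[H,B,C] q_used=1 → run H
t=31: queue=[B,C,H] q_used=0 → run B
t=32: queue=[B,C,H] q_used=1 → run B
t=33: queue=[C,H,B] q_used=0 → run C
t=34: queue=[C,H,B] q_used=1 → run C
t=35: queue=[H,B,C] q_used=0 → run H
t=36: queue=[B,C] q_used=0 → run B
t=37: queue=[C] q_used=0 → run C
t=38: (idle)
t=39: (idle)
t=40: (idle)
t=41: (idle)
t=42: (idle)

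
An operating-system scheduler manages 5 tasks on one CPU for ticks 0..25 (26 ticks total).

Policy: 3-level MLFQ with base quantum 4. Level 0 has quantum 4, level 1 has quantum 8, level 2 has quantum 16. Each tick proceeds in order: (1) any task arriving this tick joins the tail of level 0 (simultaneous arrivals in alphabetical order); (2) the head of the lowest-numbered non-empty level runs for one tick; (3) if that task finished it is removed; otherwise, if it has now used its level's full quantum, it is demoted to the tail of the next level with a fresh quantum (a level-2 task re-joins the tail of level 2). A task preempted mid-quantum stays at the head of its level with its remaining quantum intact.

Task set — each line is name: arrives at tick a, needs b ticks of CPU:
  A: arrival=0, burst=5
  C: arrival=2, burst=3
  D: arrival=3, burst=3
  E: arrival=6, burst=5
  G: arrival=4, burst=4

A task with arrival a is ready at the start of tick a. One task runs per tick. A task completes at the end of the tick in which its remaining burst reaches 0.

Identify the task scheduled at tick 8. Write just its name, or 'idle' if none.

t=0: L0/L1/L2 = A/-/- → run A
t=1: L0/L1/L2 = A/-/- → run A
t=2: L0/L1/L2 = AC/-/- → run A
t=3: L0/L1/L2 = ACD/-/- → run A
t=4: L0/L1/L2 = CDG/A/- → run C
t=5: L0/L1/L2 = CDG/A/- → run C
t=6: L0/L1/L2 = CDGE/A/- → run C
t=7: L0/L1/L2 = DGE/A/- → run D
t=8: L0/L1/L2 = DGE/A/- → run D
t=9: L0/L1/L2 = DGE/A/- → run D
t=10: L0/L1/L2 = GE/A/- → run G
t=11: L0/L1/L2 = GE/A/- → run G
t=12: L0/L1/L2 = GE/A/- → run G
t=13: L0/L1/L2 = GE/A/- → run G
t=14: L0/L1/L2 = E/A/- → run E
t=15: L0/L1/L2 = E/A/- → run E
t=16: L0/L1/L2 = E/A/- → run E
t=17: L0/L1/L2 = E/A/- → run E
t=18: L0/L1/L2 = -/AE/- → run A
t=19: L0/L1/L2 = -/E/- → run E
t=20: (idle)
t=21: (idle)
t=22: (idle)
t=23: (idle)
t=24: (idle)
t=25: (idle)

running at tick 8 = D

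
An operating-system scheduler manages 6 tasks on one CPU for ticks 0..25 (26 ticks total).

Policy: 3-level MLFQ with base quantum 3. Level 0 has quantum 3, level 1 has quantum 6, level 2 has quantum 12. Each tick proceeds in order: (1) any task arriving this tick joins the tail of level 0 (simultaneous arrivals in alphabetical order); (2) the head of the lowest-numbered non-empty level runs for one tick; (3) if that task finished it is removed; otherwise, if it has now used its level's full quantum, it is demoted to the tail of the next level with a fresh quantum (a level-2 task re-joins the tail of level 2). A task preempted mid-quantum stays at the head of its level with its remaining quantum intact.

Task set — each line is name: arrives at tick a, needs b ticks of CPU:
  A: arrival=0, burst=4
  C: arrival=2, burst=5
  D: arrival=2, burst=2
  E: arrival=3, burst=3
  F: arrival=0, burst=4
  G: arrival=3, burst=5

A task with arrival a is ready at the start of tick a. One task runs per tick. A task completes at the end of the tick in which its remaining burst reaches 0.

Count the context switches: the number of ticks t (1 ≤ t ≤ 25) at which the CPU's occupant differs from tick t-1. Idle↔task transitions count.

t=0: L0/L1/L2 = AF/-/- → run A
t=1: L0/L1/L2 = AF/-/- → run A
t=2: L0/L1/L2 = AFCD/-/- → run A
t=3: L0/L1/L2 = FCDEG/A/- → run F
t=4: L0/L1/L2 = FCDEG/A/- → run F
t=5: L0/L1/L2 = FCDEG/A/- → run F
t=6: L0/L1/L2 = CDEG/AF/- → run C
t=7: L0/L1/L2 = CDEG/AF/- → run C
t=8: L0/L1/L2 = CDEG/AF/- → run C
t=9: L0/L1/L2 = DEG/AFC/- → run D
t=10: L0/L1/L2 = DEG/AFC/- → run D
t=11: L0/L1/L2 = EG/AFC/- → run E
t=12: L0/L1/L2 = EG/AFC/- → run E
t=13: L0/L1/L2 = EG/AFC/- → run E
t=14: L0/L1/L2 = G/AFC/- → run G
t=15: L0/L1/L2 = G/AFC/- → run G
t=16: L0/L1/L2 = G/AFC/- → run G
t=17: L0/L1/L2 = -/AFCG/- → run A
t=18: L0/L1/L2 = -/FCG/- → run F
t=19: L0/L1/L2 = -/CG/- → run C
t=20: L0/L1/L2 = -/CG/- → run C
t=21: L0/L1/L2 = -/G/- → run G
t=22: L0/L1/L2 = -/G/- → run G
t=23: (idle)
t=24: (idle)
t=25: (idle)

context switches = 10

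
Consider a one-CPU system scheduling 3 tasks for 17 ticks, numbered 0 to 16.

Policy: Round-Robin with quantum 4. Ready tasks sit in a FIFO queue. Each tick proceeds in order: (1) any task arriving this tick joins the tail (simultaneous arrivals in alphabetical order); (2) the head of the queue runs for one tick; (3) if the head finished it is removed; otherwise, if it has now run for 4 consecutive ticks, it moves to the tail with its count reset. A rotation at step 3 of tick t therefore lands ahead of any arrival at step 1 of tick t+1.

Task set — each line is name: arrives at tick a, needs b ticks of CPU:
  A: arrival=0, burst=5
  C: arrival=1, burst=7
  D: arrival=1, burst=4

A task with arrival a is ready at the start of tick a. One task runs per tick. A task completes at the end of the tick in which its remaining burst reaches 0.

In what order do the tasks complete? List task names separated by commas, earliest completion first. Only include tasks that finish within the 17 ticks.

completion order = D, A, C

t=0: queue=[A] q_used=0 → run A
t=1: queue=[A,C,D] q_used=1 → run A
t=2: queue=[A,C,D] q_used=2 → run A
t=3: queue=[A,C,D] q_used=3 → run A
t=4: queue=[C,D,A] q_used=0 → run C
t=5: queue=[C,D,A] q_used=1 → run C
t=6: queue=[C,D,A] q_used=2 → run C
t=7: queue=[C,D,A] q_used=3 → run C
t=8: queue=[D,A,C] q_used=0 → run D
t=9: queue=[D,A,C] q_used=1 → run D
t=10: queue=[D,A,C] q_used=2 → run D
t=11: queue=[D,A,C] q_used=3 → run D
t=12: queue=[A,C] q_used=0 → run A
t=13: queue=[C] q_used=0 → run C
t=14: queue=[C] q_used=1 → run C
t=15: queue=[C] q_used=2 → run C
t=16: (idle)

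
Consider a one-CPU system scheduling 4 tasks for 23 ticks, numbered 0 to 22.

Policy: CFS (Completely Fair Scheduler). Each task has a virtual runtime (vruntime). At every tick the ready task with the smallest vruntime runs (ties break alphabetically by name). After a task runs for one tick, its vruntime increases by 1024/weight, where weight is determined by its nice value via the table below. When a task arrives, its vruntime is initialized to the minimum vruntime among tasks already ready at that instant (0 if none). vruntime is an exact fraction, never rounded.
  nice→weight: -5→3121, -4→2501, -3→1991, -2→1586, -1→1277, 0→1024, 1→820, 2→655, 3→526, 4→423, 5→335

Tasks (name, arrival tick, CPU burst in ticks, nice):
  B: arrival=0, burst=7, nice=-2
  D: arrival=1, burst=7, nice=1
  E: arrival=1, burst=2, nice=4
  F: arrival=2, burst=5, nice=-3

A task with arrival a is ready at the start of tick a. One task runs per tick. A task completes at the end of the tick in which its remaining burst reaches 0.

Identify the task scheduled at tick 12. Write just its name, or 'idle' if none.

running at tick 12 = F

t=0: vr[B=0] → run B
t=1: vr[B=512/793 D=512/793 E=512/793] → run B
t=2: vr[B=1024/793 D=512/793 E=512/793 F=512/793] → run D
t=3: vr[B=1024/793 D=307968/162565 E=512/793 F=512/793] → run E
t=4: vr[B=1024/793 D=307968/162565 E=1028608/335439 F=512/793] → run F
t=5: vr[B=1024/793 D=307968/162565 E=1028608/335439 F=1831424/1578863] → run F
t=6: vr[B=1024/793 D=307968/162565 E=1028608/335439 F=2643456/1578863] → run B
t=7: vr[B=1536/793 D=307968/162565 E=1028608/335439 F=2643456/1578863] → run F
t=8: vr[B=1536/793 D=307968/162565 E=1028608/335439 F=3455488/1578863] → run D
t=9: vr[B=1536/793 D=510976/162565 E=1028608/335439 F=3455488/1578863] → run B
t=10: vr[B=2048/793 D=510976/162565 E=1028608/335439 F=3455488/1578863] → run F
t=11: vr[B=2048/793 D=510976/162565 E=1028608/335439 F=4267520/1578863] → run B
t=12: vr[B=2560/793 D=510976/162565 E=1028608/335439 F=4267520/1578863] → run F
t=13: vr[B=2560/793 D=510976/162565 E=1028608/335439] → run E
t=14: vr[B=2560/793 D=510976/162565] → run D
t=15: vr[B=2560/793 D=713984/162565] → run B
t=16: vr[B=3072/793 D=713984/162565] → run B
t=17: vr[D=713984/162565] → run D
t=18: vr[D=916992/162565] → run D
t=19: vr[D=224000/32513] → run D
t=20: vr[D=1323008/162565] → run D
t=21: (idle)
t=22: (idle)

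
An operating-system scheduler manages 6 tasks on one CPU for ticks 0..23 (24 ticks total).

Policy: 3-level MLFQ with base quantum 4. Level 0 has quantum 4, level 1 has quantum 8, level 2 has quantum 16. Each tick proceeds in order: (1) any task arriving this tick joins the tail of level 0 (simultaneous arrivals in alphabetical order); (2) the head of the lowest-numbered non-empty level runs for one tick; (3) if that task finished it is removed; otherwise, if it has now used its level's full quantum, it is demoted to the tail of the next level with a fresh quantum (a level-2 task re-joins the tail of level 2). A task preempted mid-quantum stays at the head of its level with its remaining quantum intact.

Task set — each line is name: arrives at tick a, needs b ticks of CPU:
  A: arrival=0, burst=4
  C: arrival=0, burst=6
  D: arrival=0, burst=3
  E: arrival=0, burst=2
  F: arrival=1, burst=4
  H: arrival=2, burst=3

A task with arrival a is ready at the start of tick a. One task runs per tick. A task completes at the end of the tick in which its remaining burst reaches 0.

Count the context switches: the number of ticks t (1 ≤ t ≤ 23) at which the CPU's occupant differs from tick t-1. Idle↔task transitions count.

context switches = 7

t=0: L0/L1/L2 = ACDE/-/- → run A
t=1: L0/L1/L2 = ACDEF/-/- → run A
t=2: L0/L1/L2 = ACDEFH/-/- → run A
t=3: L0/L1/L2 = ACDEFH/-/- → run A
t=4: L0/L1/L2 = CDEFH/-/- → run C
t=5: L0/L1/L2 = CDEFH/-/- → run C
t=6: L0/L1/L2 = CDEFH/-/- → run C
t=7: L0/L1/L2 = CDEFH/-/- → run C
t=8: L0/L1/L2 = DEFH/C/- → run D
t=9: L0/L1/L2 = DEFH/C/- → run D
t=10: L0/L1/L2 = DEFH/C/- → run D
t=11: L0/L1/L2 = EFH/C/- → run E
t=12: L0/L1/L2 = EFH/C/- → run E
t=13: L0/L1/L2 = FH/C/- → run F
t=14: L0/L1/L2 = FH/C/- → run F
t=15: L0/L1/L2 = FH/C/- → run F
t=16: L0/L1/L2 = FH/C/- → run F
t=17: L0/L1/L2 = H/C/- → run H
t=18: L0/L1/L2 = H/C/- → run H
t=19: L0/L1/L2 = H/C/- → run H
t=20: L0/L1/L2 = -/C/- → run C
t=21: L0/L1/L2 = -/C/- → run C
t=22: (idle)
t=23: (idle)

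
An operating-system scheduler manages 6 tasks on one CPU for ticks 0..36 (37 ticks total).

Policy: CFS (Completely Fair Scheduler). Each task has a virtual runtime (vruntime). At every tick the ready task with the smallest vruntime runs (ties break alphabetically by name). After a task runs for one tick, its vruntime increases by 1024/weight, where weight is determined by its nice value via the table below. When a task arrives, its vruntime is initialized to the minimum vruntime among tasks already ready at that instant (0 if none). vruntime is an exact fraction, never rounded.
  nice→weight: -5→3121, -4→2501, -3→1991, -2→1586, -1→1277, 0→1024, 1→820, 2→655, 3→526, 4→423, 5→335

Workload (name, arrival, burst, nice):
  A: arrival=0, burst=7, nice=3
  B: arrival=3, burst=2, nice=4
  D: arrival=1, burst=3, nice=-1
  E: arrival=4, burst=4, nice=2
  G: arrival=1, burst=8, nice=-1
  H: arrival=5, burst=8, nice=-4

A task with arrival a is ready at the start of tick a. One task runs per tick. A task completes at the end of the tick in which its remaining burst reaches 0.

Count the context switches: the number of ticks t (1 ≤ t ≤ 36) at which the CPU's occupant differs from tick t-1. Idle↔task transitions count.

context switches = 25

t=0: vr[A=0] → run A
t=1: vr[A=512/263 D=512/263 G=512/263] → run A
t=2: vr[A=1024/263 D=512/263 G=512/263] → run D
t=3: vr[A=1024/263 B=512/263 D=923136/335851 G=512/263] → run B
t=4: vr[A=1024/263 B=485888/111249 D=923136/335851 E=512/263 G=512/263] → run E
t=5: vr[A=1024/263 B=485888/111249 D=923136/335851 E=604672/172265 G=512/263 H=512/263] → run G
t=6: vr[A=1024/263 B=485888/111249 D=923136/335851 E=604672/172265 G=923136/335851 H=512/263] → run H
t=7: vr[A=1024/263 B=485888/111249 D=923136/335851 E=604672/172265 G=923136/335851 H=1549824/657763] → run H
t=8: vr[A=1024/263 B=485888/111249 D=923136/335851 E=604672/172265 G=923136/335851 H=1819136/657763] → run D
t=9: vr[A=1024/263 B=485888/111249 D=1192448/335851 E=604672/172265 G=923136/335851 H=1819136/657763] → run G
t=10: vr[A=1024/263 B=485888/111249 D=1192448/335851 E=604672/172265 G=1192448/335851 H=1819136/657763] → run H
t=11: vr[A=1024/263 B=485888/111249 D=1192448/335851 E=604672/172265 G=1192448/335851 H=2088448/657763] → run H
t=12: vr[A=1024/263 B=485888/111249 D=1192448/335851 E=604672/172265 G=1192448/335851 H=2357760/657763] → run E
t=13: vr[A=1024/263 B=485888/111249 D=1192448/335851 E=873984/172265 G=1192448/335851 H=2357760/657763] → run D
t=14: vr[A=1024/263 B=485888/111249 E=873984/172265 G=1192448/335851 H=2357760/657763] → run G
t=15: vr[A=1024/263 B=485888/111249 E=873984/172265 G=1461760/335851 H=2357760/657763] → run H
t=16: vr[A=1024/263 B=485888/111249 E=873984/172265 G=1461760/335851 H=2627072/657763] → run A
t=17: vr[A=1536/263 B=485888/111249 E=873984/172265 G=1461760/335851 H=2627072/657763] → run H
t=18: vr[A=1536/263 B=485888/111249 E=873984/172265 G=1461760/335851 H=2896384/657763] → run G
t=19: vr[A=1536/263 B=485888/111249 E=873984/172265 G=1731072/335851 H=2896384/657763] → run B
t=20: vr[A=1536/263 E=873984/172265 G=1731072/335851 H=2896384/657763] → run H
t=21: vr[A=1536/263 E=873984/172265 G=1731072/335851 H=3165696/657763] → run H
t=22: vr[A=1536/263 E=873984/172265 G=1731072/335851] → run E
t=23: vr[A=1536/263 E=1143296/172265 G=1731072/335851] → run G
t=24: vr[A=1536/263 E=1143296/172265 G=2000384/335851] → run A
t=25: vr[A=2048/263 E=1143296/172265 G=2000384/335851] → run G
t=26: vr[A=2048/263 E=1143296/172265 G=2269696/335851] → run E
t=27: vr[A=2048/263 G=2269696/335851] → run G
t=28: vr[A=2048/263 G=2539008/335851] → run G
t=29: vr[A=2048/263] → run A
t=30: vr[A=2560/263] → run A
t=31: vr[A=3072/263] → run A
t=32: (idle)
t=33: (idle)
t=34: (idle)
t=35: (idle)
t=36: (idle)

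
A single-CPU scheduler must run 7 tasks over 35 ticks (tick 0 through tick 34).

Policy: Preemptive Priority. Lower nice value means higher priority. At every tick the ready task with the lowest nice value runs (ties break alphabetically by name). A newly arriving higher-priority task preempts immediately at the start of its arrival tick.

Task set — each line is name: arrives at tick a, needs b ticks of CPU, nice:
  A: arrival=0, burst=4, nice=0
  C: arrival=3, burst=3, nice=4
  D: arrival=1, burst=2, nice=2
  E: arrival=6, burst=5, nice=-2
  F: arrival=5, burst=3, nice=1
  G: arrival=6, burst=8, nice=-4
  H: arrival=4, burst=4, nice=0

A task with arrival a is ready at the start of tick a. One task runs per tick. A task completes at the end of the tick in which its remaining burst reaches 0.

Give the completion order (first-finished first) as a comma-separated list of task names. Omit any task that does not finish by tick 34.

completion order = A, G, E, H, F, D, C

t=0: ready={A} → run A
t=1: ready={A,D} → run A
t=2: ready={A,D} → run A
t=3: ready={A,C,D} → run A
t=4: ready={C,D,H} → run H
t=5: ready={C,D,F,H} → run H
t=6: ready={C,D,E,F,G,H} → run G
t=7: ready={C,D,E,F,G,H} → run G
t=8: ready={C,D,E,F,G,H} → run G
t=9: ready={C,D,E,F,G,H} → run G
t=10: ready={C,D,E,F,G,H} → run G
t=11: ready={C,D,E,F,G,H} → run G
t=12: ready={C,D,E,F,G,H} → run G
t=13: ready={C,D,E,F,G,H} → run G
t=14: ready={C,D,E,F,H} → run E
t=15: ready={C,D,E,F,H} → run E
t=16: ready={C,D,E,F,H} → run E
t=17: ready={C,D,E,F,H} → run E
t=18: ready={C,D,E,F,H} → run E
t=19: ready={C,D,F,H} → run H
t=20: ready={C,D,F,H} → run H
t=21: ready={C,D,F} → run F
t=22: ready={C,D,F} → run F
t=23: ready={C,D,F} → run F
t=24: ready={C,D} → run D
t=25: ready={C,D} → run D
t=26: ready={C} → run C
t=27: ready={C} → run C
t=28: ready={C} → run C
t=29: (idle)
t=30: (idle)
t=31: (idle)
t=32: (idle)
t=33: (idle)
t=34: (idle)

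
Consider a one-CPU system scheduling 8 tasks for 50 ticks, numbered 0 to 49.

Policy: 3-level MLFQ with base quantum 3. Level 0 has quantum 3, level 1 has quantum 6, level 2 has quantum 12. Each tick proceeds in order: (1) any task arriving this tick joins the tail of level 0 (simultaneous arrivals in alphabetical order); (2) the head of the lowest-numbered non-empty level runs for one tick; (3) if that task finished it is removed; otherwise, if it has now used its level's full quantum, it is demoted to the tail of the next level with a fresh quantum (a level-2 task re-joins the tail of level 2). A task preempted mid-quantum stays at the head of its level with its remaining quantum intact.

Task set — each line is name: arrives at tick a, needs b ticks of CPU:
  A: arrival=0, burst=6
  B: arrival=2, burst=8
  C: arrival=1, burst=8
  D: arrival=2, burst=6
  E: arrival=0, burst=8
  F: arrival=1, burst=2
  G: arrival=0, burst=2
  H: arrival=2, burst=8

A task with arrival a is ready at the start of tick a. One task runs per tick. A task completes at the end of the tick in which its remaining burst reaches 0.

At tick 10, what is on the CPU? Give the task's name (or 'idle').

t=0: L0/L1/L2 = AEG/-/- → run A
t=1: L0/L1/L2 = AEGCF/-/- → run A
t=2: L0/L1/L2 = AEGCFBDH/-/- → run A
t=3: L0/L1/L2 = EGCFBDH/A/- → run E
t=4: L0/L1/L2 = EGCFBDH/A/- → run E
t=5: L0/L1/L2 = EGCFBDH/A/- → run E
t=6: L0/L1/L2 = GCFBDH/AE/- → run G
t=7: L0/L1/L2 = GCFBDH/AE/- → run G
t=8: L0/L1/L2 = CFBDH/AE/- → run C
t=9: L0/L1/L2 = CFBDH/AE/- → run C
t=10: L0/L1/L2 = CFBDH/AE/- → run C
t=11: L0/L1/L2 = FBDH/AEC/- → run F
t=12: L0/L1/L2 = FBDH/AEC/- → run F
t=13: L0/L1/L2 = BDH/AEC/- → run B
t=14: L0/L1/L2 = BDH/AEC/- → run B
t=15: L0/L1/L2 = BDH/AEC/- → run B
t=16: L0/L1/L2 = DH/AECB/- → run D
t=17: L0/L1/L2 = DH/AECB/- → run D
t=18: L0/L1/L2 = DH/AECB/- → run D
t=19: L0/L1/L2 = H/AECBD/- → run H
t=20: L0/L1/L2 = H/AECBD/- → run H
t=21: L0/L1/L2 = H/AECBD/- → run H
t=22: L0/L1/L2 = -/AECBDH/- → run A
t=23: L0/L1/L2 = -/AECBDH/- → run A
t=24: L0/L1/L2 = -/AECBDH/- → run A
t=25: L0/L1/L2 = -/ECBDH/- → run E
t=26: L0/L1/L2 = -/ECBDH/- → run E
t=27: L0/L1/L2 = -/ECBDH/- → run E
t=28: L0/L1/L2 = -/ECBDH/- → run E
t=29: L0/L1/L2 = -/ECBDH/- → run E
t=30: L0/L1/L2 = -/CBDH/- → run C
t=31: L0/L1/L2 = -/CBDH/- → run C
t=32: L0/L1/L2 = -/CBDH/- → run C
t=33: L0/L1/L2 = -/CBDH/- → run C
t=34: L0/L1/L2 = -/CBDH/- → run C
t=35: L0/L1/L2 = -/BDH/- → run B
t=36: L0/L1/L2 = -/BDH/- → run B
t=37: L0/L1/L2 = -/BDH/- → run B
t=38: L0/L1/L2 = -/BDH/- → run B
t=39: L0/L1/L2 = -/BDH/- → run B
t=40: L0/L1/L2 = -/DH/- → run D
t=41: L0/L1/L2 = -/DH/- → run D
t=42: L0/L1/L2 = -/DH/- → run D
t=43: L0/L1/L2 = -/H/- → run H
t=44: L0/L1/L2 = -/H/- → run H
t=45: L0/L1/L2 = -/H/- → run H
t=46: L0/L1/L2 = -/H/- → run H
t=47: L0/L1/L2 = -/H/- → run H
t=48: (idle)
t=49: (idle)

running at tick 10 = C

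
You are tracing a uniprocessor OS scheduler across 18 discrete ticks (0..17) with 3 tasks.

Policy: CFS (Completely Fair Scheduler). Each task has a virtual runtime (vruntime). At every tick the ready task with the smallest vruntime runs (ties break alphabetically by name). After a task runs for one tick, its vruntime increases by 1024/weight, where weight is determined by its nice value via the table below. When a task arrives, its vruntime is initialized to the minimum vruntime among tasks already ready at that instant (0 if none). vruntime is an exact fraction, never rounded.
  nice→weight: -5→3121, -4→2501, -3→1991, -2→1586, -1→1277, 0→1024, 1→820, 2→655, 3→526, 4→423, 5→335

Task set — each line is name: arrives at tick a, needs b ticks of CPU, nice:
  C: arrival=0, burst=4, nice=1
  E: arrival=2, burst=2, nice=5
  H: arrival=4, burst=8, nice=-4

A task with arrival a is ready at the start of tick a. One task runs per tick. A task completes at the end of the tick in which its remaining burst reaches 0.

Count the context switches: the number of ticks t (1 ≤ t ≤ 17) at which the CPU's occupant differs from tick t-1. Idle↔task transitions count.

context switches = 6

t=0: vr[C=0] → run C
t=1: vr[C=256/205] → run C
t=2: vr[C=512/205 E=512/205] → run C
t=3: vr[C=768/205 E=512/205] → run E
t=4: vr[C=768/205 E=76288/13735 H=768/205] → run C
t=5: vr[E=76288/13735 H=768/205] → run H
t=6: vr[E=76288/13735 H=51968/12505] → run H
t=7: vr[E=76288/13735 H=57088/12505] → run H
t=8: vr[E=76288/13735 H=62208/12505] → run H
t=9: vr[E=76288/13735 H=67328/12505] → run H
t=10: vr[E=76288/13735 H=72448/12505] → run E
t=11: vr[H=72448/12505] → run H
t=12: vr[H=77568/12505] → run H
t=13: vr[H=82688/12505] → run H
t=14: (idle)
t=15: (idle)
t=16: (idle)
t=17: (idle)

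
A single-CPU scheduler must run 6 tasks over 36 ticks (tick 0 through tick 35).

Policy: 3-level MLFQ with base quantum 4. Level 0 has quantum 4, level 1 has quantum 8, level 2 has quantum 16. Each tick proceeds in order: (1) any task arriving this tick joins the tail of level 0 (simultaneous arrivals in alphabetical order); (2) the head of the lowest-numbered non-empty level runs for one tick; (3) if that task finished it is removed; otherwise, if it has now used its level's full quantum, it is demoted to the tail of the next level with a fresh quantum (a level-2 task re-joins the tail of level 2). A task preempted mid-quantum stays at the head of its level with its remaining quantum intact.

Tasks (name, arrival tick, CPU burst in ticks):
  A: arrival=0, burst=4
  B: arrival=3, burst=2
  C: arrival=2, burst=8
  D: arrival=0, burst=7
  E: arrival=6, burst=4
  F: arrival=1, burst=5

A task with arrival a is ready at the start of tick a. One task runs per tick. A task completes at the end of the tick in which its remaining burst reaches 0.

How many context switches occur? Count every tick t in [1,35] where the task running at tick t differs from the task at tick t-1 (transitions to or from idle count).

context switches = 9

t=0: L0/L1/L2 = AD/-/- → run A
t=1: L0/L1/L2 = ADF/-/- → run A
t=2: L0/L1/L2 = ADFC/-/- → run A
t=3: L0/L1/L2 = ADFCB/-/- → run A
t=4: L0/L1/L2 = DFCB/-/- → run D
t=5: L0/L1/L2 = DFCB/-/- → run D
t=6: L0/L1/L2 = DFCBE/-/- → run D
t=7: L0/L1/L2 = DFCBE/-/- → run D
t=8: L0/L1/L2 = FCBE/D/- → run F
t=9: L0/L1/L2 = FCBE/D/- → run F
t=10: L0/L1/L2 = FCBE/D/- → run F
t=11: L0/L1/L2 = FCBE/D/- → run F
t=12: L0/L1/L2 = CBE/DF/- → run C
t=13: L0/L1/L2 = CBE/DF/- → run C
t=14: L0/L1/L2 = CBE/DF/- → run C
t=15: L0/L1/L2 = CBE/DF/- → run C
t=16: L0/L1/L2 = BE/DFC/- → run B
t=17: L0/L1/L2 = BE/DFC/- → run B
t=18: L0/L1/L2 = E/DFC/- → run E
t=19: L0/L1/L2 = E/DFC/- → run E
t=20: L0/L1/L2 = E/DFC/- → run E
t=21: L0/L1/L2 = E/DFC/- → run E
t=22: L0/L1/L2 = -/DFC/- → run D
t=23: L0/L1/L2 = -/DFC/- → run D
t=24: L0/L1/L2 = -/DFC/- → run D
t=25: L0/L1/L2 = -/FC/- → run F
t=26: L0/L1/L2 = -/C/- → run C
t=27: L0/L1/L2 = -/C/- → run C
t=28: L0/L1/L2 = -/C/- → run C
t=29: L0/L1/L2 = -/C/- → run C
t=30: (idle)
t=31: (idle)
t=32: (idle)
t=33: (idle)
t=34: (idle)
t=35: (idle)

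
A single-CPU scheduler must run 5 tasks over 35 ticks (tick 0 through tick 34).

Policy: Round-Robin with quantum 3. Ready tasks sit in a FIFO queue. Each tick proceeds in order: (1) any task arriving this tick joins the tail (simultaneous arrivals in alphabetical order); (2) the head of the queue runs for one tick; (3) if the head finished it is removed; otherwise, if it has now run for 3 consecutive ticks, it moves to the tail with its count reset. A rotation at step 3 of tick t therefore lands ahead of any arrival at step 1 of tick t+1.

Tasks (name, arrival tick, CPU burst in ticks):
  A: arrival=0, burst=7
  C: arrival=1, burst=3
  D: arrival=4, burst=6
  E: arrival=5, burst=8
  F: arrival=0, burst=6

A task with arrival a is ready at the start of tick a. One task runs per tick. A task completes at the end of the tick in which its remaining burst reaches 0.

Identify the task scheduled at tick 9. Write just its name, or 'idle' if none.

t=0: queue=[A,F] q_used=0 → run A
t=1: queue=[A,F,C] q_used=1 → run A
t=2: queue=[A,F,C] q_used=2 → run A
t=3: queue=[F,C,A] q_used=0 → run F
t=4: queue=[F,C,A,D] q_used=1 → run F
t=5: queue=[F,C,A,D,E] q_used=2 → run F
t=6: queue=[C,A,D,E,F] q_used=0 → run C
t=7: queue=[C,A,D,E,F] q_used=1 → run C
t=8: queue=[C,A,D,E,F] q_used=2 → run C
t=9: queue=[A,D,E,F] q_used=0 → run A
t=10: queue=[A,D,E,F] q_used=1 → run A
t=11: queue=[A,D,E,F] q_used=2 → run A
t=12: queue=[D,E,F,A] q_used=0 → run D
t=13: queue=[D,E,F,A] q_used=1 → run D
t=14: queue=[D,E,F,A] q_used=2 → run D
t=15: queue=[E,F,A,D] q_used=0 → run E
t=16: queue=[E,F,A,D] q_used=1 → run E
t=17: queue=[E,F,A,D] q_used=2 → run E
t=18: queue=[F,A,D,E] q_used=0 → run F
t=19: queue=[F,A,D,E] q_used=1 → run F
t=20: queue=[F,A,D,E] q_used=2 → run F
t=21: queue=[A,D,E] q_used=0 → run A
t=22: queue=[D,E] q_used=0 → run D
t=23: queue=[D,E] q_used=1 → run D
t=24: queue=[D,E] q_used=2 → run D
t=25: queue=[E] q_used=0 → run E
t=26: queue=[E] q_used=1 → run E
t=27: queue=[E] q_used=2 → run E
t=28: queue=[E] q_used=0 → run E
t=29: queue=[E] q_used=1 → run E
t=30: (idle)
t=31: (idle)
t=32: (idle)
t=33: (idle)
t=34: (idle)

running at tick 9 = A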